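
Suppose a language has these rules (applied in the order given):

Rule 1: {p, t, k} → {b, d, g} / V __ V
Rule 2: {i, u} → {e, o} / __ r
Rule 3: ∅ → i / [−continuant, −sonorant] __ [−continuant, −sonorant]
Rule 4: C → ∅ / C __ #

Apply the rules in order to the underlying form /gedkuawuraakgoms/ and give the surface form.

gedikuaworaakigom

Rule 1 (intervocalic voicing): no segment meets the environment; /gedkuawuraakgoms/ is unchanged.
Rule 2 (pre-rhotic lowering): /u/ is a high vowel immediately before /r/, so it lowers to [o]. /gedkuawuraakgoms/ → gedkuaworaakgoms.
Rule 3 (stop-cluster i-epenthesis): /d/ and /k/ form a stop–stop cluster, so [i] is inserted between them. /k/ and /g/ form a stop–stop cluster, so [i] is inserted between them. /gedkuaworaakgoms/ → gedikuaworaakigoms.
Rule 4 (final cluster simplification): /s/ is the second consonant of a word-final cluster /ms/, so it deletes. /gedikuaworaakigoms/ → gedikuaworaakigom.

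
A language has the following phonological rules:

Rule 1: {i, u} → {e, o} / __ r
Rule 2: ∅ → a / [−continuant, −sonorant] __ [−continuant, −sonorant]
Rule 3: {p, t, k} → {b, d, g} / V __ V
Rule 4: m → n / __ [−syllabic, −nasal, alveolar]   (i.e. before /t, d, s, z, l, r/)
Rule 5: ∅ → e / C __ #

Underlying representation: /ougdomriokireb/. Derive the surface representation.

Rule 1 (pre-rhotic lowering): /i/ is a high vowel immediately before /r/, so it lowers to [e]. /ougdomriokireb/ → ougdomriokereb.
Rule 2 (stop-cluster a-epenthesis): /g/ and /d/ form a stop–stop cluster, so [a] is inserted between them. /ougdomriokereb/ → ougadomriokereb.
Rule 3 (intervocalic voicing): /k/ is a voiceless stop between vowels /o/ and /e/, so it voices to [g]. /ougadomriokereb/ → ougadomriogereb.
Rule 4 (nasal place assimilation): /m/ precedes the alveolar consonant /r/, so it assimilates in place to [n]. /ougadomriogereb/ → ougadonriogereb.
Rule 5 (final e-epenthesis): the form ends in the consonant /b/, so [e] is inserted word-finally. /ougadonriogereb/ → ougadonriogerebe.

ougadonriogerebe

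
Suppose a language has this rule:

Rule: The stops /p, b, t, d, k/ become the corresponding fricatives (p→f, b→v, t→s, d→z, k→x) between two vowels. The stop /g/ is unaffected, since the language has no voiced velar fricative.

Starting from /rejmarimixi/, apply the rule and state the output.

No segment of /rejmarimixi/ meets the structural description of the rule, so the form surfaces unchanged.

rejmarimixi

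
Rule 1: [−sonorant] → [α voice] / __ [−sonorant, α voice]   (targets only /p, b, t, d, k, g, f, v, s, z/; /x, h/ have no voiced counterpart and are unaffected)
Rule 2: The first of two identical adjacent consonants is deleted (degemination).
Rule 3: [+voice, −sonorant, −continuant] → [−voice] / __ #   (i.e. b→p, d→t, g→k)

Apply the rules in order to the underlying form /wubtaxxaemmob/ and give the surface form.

Rule 1 (regressive voicing assimilation): /b/ precedes the voiceless obstruent /t/, so it devoices to [p] by assimilation. /wubtaxxaemmob/ → wuptaxxaemmob.
Rule 2 (degemination): /xx/ is a geminate; the first /x/ deletes. /mm/ is a geminate; the first /m/ deletes. /wuptaxxaemmob/ → wuptaxaemob.
Rule 3 (final devoicing): /b/ is a voiced stop in word-final position, so it devoices to [p]. /wuptaxaemob/ → wuptaxaemop.

wuptaxaemop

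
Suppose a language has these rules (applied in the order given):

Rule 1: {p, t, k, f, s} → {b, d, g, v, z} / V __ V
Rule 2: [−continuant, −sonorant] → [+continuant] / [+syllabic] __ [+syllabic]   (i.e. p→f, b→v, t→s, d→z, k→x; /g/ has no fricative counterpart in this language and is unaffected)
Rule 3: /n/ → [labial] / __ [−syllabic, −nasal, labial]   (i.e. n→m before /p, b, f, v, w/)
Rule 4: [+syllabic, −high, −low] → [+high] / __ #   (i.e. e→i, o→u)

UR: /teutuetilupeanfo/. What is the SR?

Rule 1 (intervocalic voicing): /t/ is a voiceless obstruent between vowels /u/ and /u/, so it voices to [d]. /t/ is a voiceless obstruent between vowels /e/ and /i/, so it voices to [d]. /p/ is a voiceless obstruent between vowels /u/ and /e/, so it voices to [b]. /teutuetilupeanfo/ → teuduedilubeanfo.
Rule 2 (intervocalic spirantization): /d/ is a stop between vowels /u/ and /u/, so it spirantizes to the fricative [z]. /d/ is a stop between vowels /e/ and /i/, so it spirantizes to the fricative [z]. /b/ is a stop between vowels /u/ and /e/, so it spirantizes to the fricative [v]. /teuduedilubeanfo/ → teuzueziluveanfo.
Rule 3 (nasal place assimilation): /n/ precedes the labial consonant /f/, so it assimilates in place to [m]. /teuzueziluveanfo/ → teuzueziluveamfo.
Rule 4 (final vowel raising): /o/ is a mid vowel in word-final position, so it raises to [u]. /teuzueziluveamfo/ → teuzueziluveamfu.

teuzueziluveamfu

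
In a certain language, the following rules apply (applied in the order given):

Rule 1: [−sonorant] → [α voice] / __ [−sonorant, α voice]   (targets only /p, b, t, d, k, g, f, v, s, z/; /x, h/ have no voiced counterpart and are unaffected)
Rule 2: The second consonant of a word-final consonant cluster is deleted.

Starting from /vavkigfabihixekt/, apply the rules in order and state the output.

vafkikfabihixek

Rule 1 (regressive voicing assimilation): /v/ precedes the voiceless obstruent /k/, so it devoices to [f] by assimilation. /g/ precedes the voiceless obstruent /f/, so it devoices to [k] by assimilation. /vavkigfabihixekt/ → vafkikfabihixekt.
Rule 2 (final cluster simplification): /t/ is the second consonant of a word-final cluster /kt/, so it deletes. /vafkikfabihixekt/ → vafkikfabihixek.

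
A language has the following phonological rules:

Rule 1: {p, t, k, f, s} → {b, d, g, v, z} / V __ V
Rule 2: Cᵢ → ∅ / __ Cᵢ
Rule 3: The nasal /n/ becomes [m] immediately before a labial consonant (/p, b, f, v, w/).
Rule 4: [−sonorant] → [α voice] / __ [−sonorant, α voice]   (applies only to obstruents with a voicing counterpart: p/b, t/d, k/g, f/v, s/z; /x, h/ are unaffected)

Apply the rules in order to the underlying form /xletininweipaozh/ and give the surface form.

xledinimweibaosh

Rule 1 (intervocalic voicing): /t/ is a voiceless obstruent between vowels /e/ and /i/, so it voices to [d]. /p/ is a voiceless obstruent between vowels /i/ and /a/, so it voices to [b]. /xletininweipaozh/ → xledininweibaozh.
Rule 2 (degemination): no segment meets the environment; /xledininweibaozh/ is unchanged.
Rule 3 (nasal place assimilation): /n/ precedes the labial consonant /w/, so it assimilates in place to [m]. /xledininweibaozh/ → xledinimweibaozh.
Rule 4 (regressive voicing assimilation): /z/ precedes the voiceless obstruent /h/, so it devoices to [s] by assimilation. /xledinimweibaozh/ → xledinimweibaosh.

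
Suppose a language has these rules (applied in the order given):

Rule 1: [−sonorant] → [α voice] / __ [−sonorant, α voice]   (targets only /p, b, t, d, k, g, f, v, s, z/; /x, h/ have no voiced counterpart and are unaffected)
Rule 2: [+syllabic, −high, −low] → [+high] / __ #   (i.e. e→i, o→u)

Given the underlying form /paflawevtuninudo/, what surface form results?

Rule 1 (regressive voicing assimilation): /v/ precedes the voiceless obstruent /t/, so it devoices to [f] by assimilation. /paflawevtuninudo/ → paflaweftuninudo.
Rule 2 (final vowel raising): /o/ is a mid vowel in word-final position, so it raises to [u]. /paflaweftuninudo/ → paflaweftuninudu.

paflaweftuninudu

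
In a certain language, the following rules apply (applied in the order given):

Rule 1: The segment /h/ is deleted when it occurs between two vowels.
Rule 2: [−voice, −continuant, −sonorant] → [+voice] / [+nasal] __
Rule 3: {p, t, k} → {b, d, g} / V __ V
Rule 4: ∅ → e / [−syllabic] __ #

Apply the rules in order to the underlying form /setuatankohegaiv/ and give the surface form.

Rule 1 (intervocalic h-deletion): /h/ occurs between vowels /o/ and /e/, so it deletes. /setuatankohegaiv/ → setuatankoegaiv.
Rule 2 (post-nasal voicing): /k/ is a voiceless stop immediately after the nasal /n/, so it voices to [g]. /setuatankoegaiv/ → setuatangoegaiv.
Rule 3 (intervocalic voicing): /t/ is a voiceless stop between vowels /e/ and /u/, so it voices to [d]. /t/ is a voiceless stop between vowels /a/ and /a/, so it voices to [d]. /setuatangoegaiv/ → seduadangoegaiv.
Rule 4 (final e-epenthesis): the form ends in the consonant /v/, so [e] is inserted word-finally. /seduadangoegaiv/ → seduadangoegaive.

seduadangoegaive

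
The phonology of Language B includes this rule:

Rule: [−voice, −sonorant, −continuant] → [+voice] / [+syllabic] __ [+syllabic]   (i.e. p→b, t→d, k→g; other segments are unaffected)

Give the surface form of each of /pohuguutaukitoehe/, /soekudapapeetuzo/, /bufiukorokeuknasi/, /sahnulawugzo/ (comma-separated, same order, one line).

/pohuguutaukitoehe/: /t/ is a voiceless stop between vowels /u/ and /a/, so it voices to [d]. /k/ is a voiceless stop between vowels /u/ and /i/, so it voices to [g]. /t/ is a voiceless stop between vowels /i/ and /o/, so it voices to [d]. → [pohuguudaugidoehe].
/soekudapapeetuzo/: /k/ is a voiceless stop between vowels /e/ and /u/, so it voices to [g]. /p/ is a voiceless stop between vowels /a/ and /a/, so it voices to [b]. /p/ is a voiceless stop between vowels /a/ and /e/, so it voices to [b]. /t/ is a voiceless stop between vowels /e/ and /u/, so it voices to [d]. → [soegudababeeduzo].
/bufiukorokeuknasi/: /k/ is a voiceless stop between vowels /u/ and /o/, so it voices to [g]. /k/ is a voiceless stop between vowels /o/ and /e/, so it voices to [g]. → [bufiugorogeuknasi].
/sahnulawugzo/: the rule's environment is not met; surfaces unchanged as [sahnulawugzo].

pohuguudaugidoehe, soegudababeeduzo, bufiugorogeuknasi, sahnulawugzo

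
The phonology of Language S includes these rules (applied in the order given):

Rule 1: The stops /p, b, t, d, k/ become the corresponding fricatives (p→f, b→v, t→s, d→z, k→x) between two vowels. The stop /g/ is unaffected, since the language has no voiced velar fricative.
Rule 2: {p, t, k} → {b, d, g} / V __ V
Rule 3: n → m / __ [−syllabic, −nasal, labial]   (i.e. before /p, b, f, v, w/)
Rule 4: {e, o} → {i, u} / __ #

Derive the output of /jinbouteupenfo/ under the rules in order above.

jimbouseufemfu

Rule 1 (intervocalic spirantization): /t/ is a stop between vowels /u/ and /e/, so it spirantizes to the fricative [s]. /p/ is a stop between vowels /u/ and /e/, so it spirantizes to the fricative [f]. /jinbouteupenfo/ → jinbouseufenfo.
Rule 2 (intervocalic voicing): no segment meets the environment; /jinbouseufenfo/ is unchanged.
Rule 3 (nasal place assimilation): /n/ precedes the labial consonant /b/, so it assimilates in place to [m]. /n/ precedes the labial consonant /f/, so it assimilates in place to [m]. /jinbouseufenfo/ → jimbouseufemfo.
Rule 4 (final vowel raising): /o/ is a mid vowel in word-final position, so it raises to [u]. /jimbouseufemfo/ → jimbouseufemfu.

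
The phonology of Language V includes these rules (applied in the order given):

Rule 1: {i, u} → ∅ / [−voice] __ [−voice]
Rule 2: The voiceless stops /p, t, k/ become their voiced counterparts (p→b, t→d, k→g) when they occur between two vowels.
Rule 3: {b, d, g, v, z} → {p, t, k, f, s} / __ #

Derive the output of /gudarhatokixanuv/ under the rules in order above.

Rule 1 (high vowel syncope): /i/ is a high vowel flanked by voiceless consonants /k/ and /x/, so it deletes. /gudarhatokixanuv/ → gudarhatokxanuv.
Rule 2 (intervocalic voicing): /t/ is a voiceless stop between vowels /a/ and /o/, so it voices to [d]. /gudarhatokxanuv/ → gudarhadokxanuv.
Rule 3 (final devoicing): /v/ is a voiced obstruent in word-final position, so it devoices to [f]. /gudarhadokxanuv/ → gudarhadokxanuf.

gudarhadokxanuf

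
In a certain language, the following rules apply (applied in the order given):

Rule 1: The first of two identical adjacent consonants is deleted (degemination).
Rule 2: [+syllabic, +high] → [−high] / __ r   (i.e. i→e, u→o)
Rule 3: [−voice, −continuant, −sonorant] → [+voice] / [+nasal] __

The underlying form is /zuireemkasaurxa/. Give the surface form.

zuereemgasaorxa

Rule 1 (degemination): no segment meets the environment; /zuireemkasaurxa/ is unchanged.
Rule 2 (pre-rhotic lowering): /i/ is a high vowel immediately before /r/, so it lowers to [e]. /u/ is a high vowel immediately before /r/, so it lowers to [o]. /zuireemkasaurxa/ → zuereemkasaorxa.
Rule 3 (post-nasal voicing): /k/ is a voiceless stop immediately after the nasal /m/, so it voices to [g]. /zuereemkasaorxa/ → zuereemgasaorxa.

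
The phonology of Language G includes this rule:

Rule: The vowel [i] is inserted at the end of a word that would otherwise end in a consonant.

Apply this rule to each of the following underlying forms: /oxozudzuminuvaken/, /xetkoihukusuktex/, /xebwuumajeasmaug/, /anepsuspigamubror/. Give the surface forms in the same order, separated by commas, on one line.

/oxozudzuminuvaken/: the form ends in the consonant /n/, so [i] is inserted word-finally. → [oxozudzuminuvakeni].
/xetkoihukusuktex/: the form ends in the consonant /x/, so [i] is inserted word-finally. → [xetkoihukusuktexi].
/xebwuumajeasmaug/: the form ends in the consonant /g/, so [i] is inserted word-finally. → [xebwuumajeasmaugi].
/anepsuspigamubror/: the form ends in the consonant /r/, so [i] is inserted word-finally. → [anepsuspigamubrori].

oxozudzuminuvakeni, xetkoihukusuktexi, xebwuumajeasmaugi, anepsuspigamubrori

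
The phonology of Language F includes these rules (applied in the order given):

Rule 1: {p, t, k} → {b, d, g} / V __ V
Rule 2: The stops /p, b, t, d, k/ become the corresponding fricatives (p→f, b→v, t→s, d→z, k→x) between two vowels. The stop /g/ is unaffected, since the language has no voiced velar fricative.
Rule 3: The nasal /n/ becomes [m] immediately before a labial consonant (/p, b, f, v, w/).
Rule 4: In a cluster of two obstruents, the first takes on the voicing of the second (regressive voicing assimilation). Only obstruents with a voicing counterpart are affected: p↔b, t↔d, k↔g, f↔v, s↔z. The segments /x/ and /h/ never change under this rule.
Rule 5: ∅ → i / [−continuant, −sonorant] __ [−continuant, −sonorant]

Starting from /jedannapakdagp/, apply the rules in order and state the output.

Rule 1 (intervocalic voicing): /p/ is a voiceless stop between vowels /a/ and /a/, so it voices to [b]. /jedannapakdagp/ → jedannabakdagp.
Rule 2 (intervocalic spirantization): /d/ is a stop between vowels /e/ and /a/, so it spirantizes to the fricative [z]. /b/ is a stop between vowels /a/ and /a/, so it spirantizes to the fricative [v]. /jedannabakdagp/ → jezannavakdagp.
Rule 3 (nasal place assimilation): no segment meets the environment; /jezannavakdagp/ is unchanged.
Rule 4 (regressive voicing assimilation): /k/ precedes the voiced obstruent /d/, so it voices to [g] by assimilation. /g/ precedes the voiceless obstruent /p/, so it devoices to [k] by assimilation. /jezannavakdagp/ → jezannavagdakp.
Rule 5 (stop-cluster i-epenthesis): /g/ and /d/ form a stop–stop cluster, so [i] is inserted between them. /k/ and /p/ form a stop–stop cluster, so [i] is inserted between them. /jezannavagdakp/ → jezannavagidakip.

jezannavagidakip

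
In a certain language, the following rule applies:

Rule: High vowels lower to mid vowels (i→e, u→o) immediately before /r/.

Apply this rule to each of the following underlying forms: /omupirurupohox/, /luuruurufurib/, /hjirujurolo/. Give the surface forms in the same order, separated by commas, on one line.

/omupirurupohox/: /i/ is a high vowel immediately before /r/, so it lowers to [e]. /u/ is a high vowel immediately before /r/, so it lowers to [o]. → [omuperorupohox].
/luuruurufurib/: /u/ is a high vowel immediately before /r/, so it lowers to [o]. /u/ is a high vowel immediately before /r/, so it lowers to [o]. /u/ is a high vowel immediately before /r/, so it lowers to [o]. → [luoruoruforib].
/hjirujurolo/: /i/ is a high vowel immediately before /r/, so it lowers to [e]. /u/ is a high vowel immediately before /r/, so it lowers to [o]. → [hjerujorolo].

omuperorupohox, luoruoruforib, hjerujorolo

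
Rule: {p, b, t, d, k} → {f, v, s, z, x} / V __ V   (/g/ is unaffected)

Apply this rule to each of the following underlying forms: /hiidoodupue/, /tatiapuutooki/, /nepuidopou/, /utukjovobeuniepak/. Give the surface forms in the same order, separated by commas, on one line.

hiizoozufue, tasiafuusooxi, nefuizofou, usukjovoveuniefak

/hiidoodupue/: /d/ is a stop between vowels /i/ and /o/, so it spirantizes to the fricative [z]. /d/ is a stop between vowels /o/ and /u/, so it spirantizes to the fricative [z]. /p/ is a stop between vowels /u/ and /u/, so it spirantizes to the fricative [f]. → [hiizoozufue].
/tatiapuutooki/: /t/ is a stop between vowels /a/ and /i/, so it spirantizes to the fricative [s]. /p/ is a stop between vowels /a/ and /u/, so it spirantizes to the fricative [f]. /t/ is a stop between vowels /u/ and /o/, so it spirantizes to the fricative [s]. /k/ is a stop between vowels /o/ and /i/, so it spirantizes to the fricative [x]. → [tasiafuusooxi].
/nepuidopou/: /p/ is a stop between vowels /e/ and /u/, so it spirantizes to the fricative [f]. /d/ is a stop between vowels /i/ and /o/, so it spirantizes to the fricative [z]. /p/ is a stop between vowels /o/ and /o/, so it spirantizes to the fricative [f]. → [nefuizofou].
/utukjovobeuniepak/: /t/ is a stop between vowels /u/ and /u/, so it spirantizes to the fricative [s]. /b/ is a stop between vowels /o/ and /e/, so it spirantizes to the fricative [v]. /p/ is a stop between vowels /e/ and /a/, so it spirantizes to the fricative [f]. → [usukjovoveuniefak].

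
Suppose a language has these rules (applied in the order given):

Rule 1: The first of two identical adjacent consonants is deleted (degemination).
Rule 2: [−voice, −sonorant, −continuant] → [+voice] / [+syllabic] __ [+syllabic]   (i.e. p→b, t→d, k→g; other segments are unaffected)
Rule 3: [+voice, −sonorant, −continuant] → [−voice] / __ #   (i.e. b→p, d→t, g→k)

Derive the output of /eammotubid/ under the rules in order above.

eamodubit

Rule 1 (degemination): /mm/ is a geminate; the first /m/ deletes. /eammotubid/ → eamotubid.
Rule 2 (intervocalic voicing): /t/ is a voiceless stop between vowels /o/ and /u/, so it voices to [d]. /eamotubid/ → eamodubid.
Rule 3 (final devoicing): /d/ is a voiced stop in word-final position, so it devoices to [t]. /eamodubid/ → eamodubit.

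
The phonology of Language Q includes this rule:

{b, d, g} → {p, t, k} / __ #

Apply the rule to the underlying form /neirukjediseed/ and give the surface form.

/d/ is a voiced stop in word-final position, so it devoices to [t].
Surface form: [neirukjediseet].

neirukjediseet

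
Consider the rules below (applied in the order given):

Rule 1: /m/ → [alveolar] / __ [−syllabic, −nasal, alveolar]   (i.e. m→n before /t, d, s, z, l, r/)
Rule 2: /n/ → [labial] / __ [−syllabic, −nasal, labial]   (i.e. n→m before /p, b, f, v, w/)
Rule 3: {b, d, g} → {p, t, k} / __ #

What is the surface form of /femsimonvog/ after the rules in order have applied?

fensimomvok

Rule 1 (nasal place assimilation): /m/ precedes the alveolar consonant /s/, so it assimilates in place to [n]. /femsimonvog/ → fensimonvog.
Rule 2 (nasal place assimilation): /n/ precedes the labial consonant /v/, so it assimilates in place to [m]. /fensimonvog/ → fensimomvog.
Rule 3 (final devoicing): /g/ is a voiced stop in word-final position, so it devoices to [k]. /fensimomvog/ → fensimomvok.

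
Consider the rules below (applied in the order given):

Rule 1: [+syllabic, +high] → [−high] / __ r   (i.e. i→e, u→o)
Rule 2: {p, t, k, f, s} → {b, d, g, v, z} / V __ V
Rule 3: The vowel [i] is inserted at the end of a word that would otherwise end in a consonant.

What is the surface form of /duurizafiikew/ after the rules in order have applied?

duorizaviigewi

Rule 1 (pre-rhotic lowering): /u/ is a high vowel immediately before /r/, so it lowers to [o]. /duurizafiikew/ → duorizafiikew.
Rule 2 (intervocalic voicing): /f/ is a voiceless obstruent between vowels /a/ and /i/, so it voices to [v]. /k/ is a voiceless obstruent between vowels /i/ and /e/, so it voices to [g]. /duorizafiikew/ → duorizaviigew.
Rule 3 (final i-epenthesis): the form ends in the consonant /w/, so [i] is inserted word-finally. /duorizaviigew/ → duorizaviigewi.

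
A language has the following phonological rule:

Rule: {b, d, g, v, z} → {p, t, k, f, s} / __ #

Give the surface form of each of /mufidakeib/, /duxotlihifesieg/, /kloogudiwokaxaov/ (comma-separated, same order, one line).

mufidakeip, duxotlihifesiek, kloogudiwokaxaof

/mufidakeib/: /b/ is a voiced obstruent in word-final position, so it devoices to [p]. → [mufidakeip].
/duxotlihifesieg/: /g/ is a voiced obstruent in word-final position, so it devoices to [k]. → [duxotlihifesiek].
/kloogudiwokaxaov/: /v/ is a voiced obstruent in word-final position, so it devoices to [f]. → [kloogudiwokaxaof].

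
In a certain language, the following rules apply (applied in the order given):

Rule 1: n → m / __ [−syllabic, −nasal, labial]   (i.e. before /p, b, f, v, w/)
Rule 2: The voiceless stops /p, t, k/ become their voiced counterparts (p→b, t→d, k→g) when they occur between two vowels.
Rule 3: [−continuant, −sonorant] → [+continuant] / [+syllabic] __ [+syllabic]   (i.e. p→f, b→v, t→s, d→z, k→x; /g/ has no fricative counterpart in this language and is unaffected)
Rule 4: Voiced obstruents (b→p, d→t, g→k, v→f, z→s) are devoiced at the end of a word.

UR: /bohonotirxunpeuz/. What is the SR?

Rule 1 (nasal place assimilation): /n/ precedes the labial consonant /p/, so it assimilates in place to [m]. /bohonotirxunpeuz/ → bohonotirxumpeuz.
Rule 2 (intervocalic voicing): /t/ is a voiceless stop between vowels /o/ and /i/, so it voices to [d]. /bohonotirxumpeuz/ → bohonodirxumpeuz.
Rule 3 (intervocalic spirantization): /d/ is a stop between vowels /o/ and /i/, so it spirantizes to the fricative [z]. /bohonodirxumpeuz/ → bohonozirxumpeuz.
Rule 4 (final devoicing): /z/ is a voiced obstruent in word-final position, so it devoices to [s]. /bohonozirxumpeuz/ → bohonozirxumpeus.

bohonozirxumpeus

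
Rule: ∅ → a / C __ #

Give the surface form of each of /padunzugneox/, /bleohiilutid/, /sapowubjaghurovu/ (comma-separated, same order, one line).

/padunzugneox/: the form ends in the consonant /x/, so [a] is inserted word-finally. → [padunzugneoxa].
/bleohiilutid/: the form ends in the consonant /d/, so [a] is inserted word-finally. → [bleohiilutida].
/sapowubjaghurovu/: the rule's environment is not met; surfaces unchanged as [sapowubjaghurovu].

padunzugneoxa, bleohiilutida, sapowubjaghurovu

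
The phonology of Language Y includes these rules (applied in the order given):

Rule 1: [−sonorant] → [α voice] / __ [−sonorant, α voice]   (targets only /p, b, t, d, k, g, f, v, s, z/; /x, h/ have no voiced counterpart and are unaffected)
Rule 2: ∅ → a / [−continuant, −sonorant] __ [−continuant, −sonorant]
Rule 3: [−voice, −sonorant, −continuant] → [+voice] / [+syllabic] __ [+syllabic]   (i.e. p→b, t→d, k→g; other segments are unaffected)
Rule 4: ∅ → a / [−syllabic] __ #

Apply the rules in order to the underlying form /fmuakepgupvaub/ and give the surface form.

fmuagebagubvauba

Rule 1 (regressive voicing assimilation): /p/ precedes the voiced obstruent /g/, so it voices to [b] by assimilation. /p/ precedes the voiced obstruent /v/, so it voices to [b] by assimilation. /fmuakepgupvaub/ → fmuakebgubvaub.
Rule 2 (stop-cluster a-epenthesis): /b/ and /g/ form a stop–stop cluster, so [a] is inserted between them. /fmuakebgubvaub/ → fmuakebagubvaub.
Rule 3 (intervocalic voicing): /k/ is a voiceless stop between vowels /a/ and /e/, so it voices to [g]. /fmuakebagubvaub/ → fmuagebagubvaub.
Rule 4 (final a-epenthesis): the form ends in the consonant /b/, so [a] is inserted word-finally. /fmuagebagubvaub/ → fmuagebagubvauba.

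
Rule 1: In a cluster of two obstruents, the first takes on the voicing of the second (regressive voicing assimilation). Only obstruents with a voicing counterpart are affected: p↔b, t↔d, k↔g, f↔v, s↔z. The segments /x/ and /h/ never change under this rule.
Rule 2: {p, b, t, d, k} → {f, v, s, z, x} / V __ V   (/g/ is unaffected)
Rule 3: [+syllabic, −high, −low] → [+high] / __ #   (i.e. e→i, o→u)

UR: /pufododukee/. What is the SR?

Rule 1 (regressive voicing assimilation): no segment meets the environment; /pufododukee/ is unchanged.
Rule 2 (intervocalic spirantization): /d/ is a stop between vowels /o/ and /o/, so it spirantizes to the fricative [z]. /d/ is a stop between vowels /o/ and /u/, so it spirantizes to the fricative [z]. /k/ is a stop between vowels /u/ and /e/, so it spirantizes to the fricative [x]. /pufododukee/ → pufozozuxee.
Rule 3 (final vowel raising): /e/ is a mid vowel in word-final position, so it raises to [i]. /pufozozuxee/ → pufozozuxei.

pufozozuxei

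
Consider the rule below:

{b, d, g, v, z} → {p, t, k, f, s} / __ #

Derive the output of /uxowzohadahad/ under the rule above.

Scanning /uxowzohadahad/: /z/ at position 5 is not in the conditioning environment; /d/ at position 9 is not in the conditioning environment; /d/ is a voiced obstruent in word-final position, so it devoices to [t].
Result: [uxowzohadahat].

uxowzohadahat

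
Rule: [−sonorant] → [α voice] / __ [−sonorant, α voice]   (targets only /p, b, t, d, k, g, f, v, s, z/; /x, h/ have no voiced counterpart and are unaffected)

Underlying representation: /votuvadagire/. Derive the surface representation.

No segment of /votuvadagire/ meets the structural description of the rule, so the form surfaces unchanged.

votuvadagire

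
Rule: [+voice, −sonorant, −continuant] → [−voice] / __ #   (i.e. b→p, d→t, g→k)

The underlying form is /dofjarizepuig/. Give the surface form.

dofjarizepuik

/g/ is a voiced stop in word-final position, so it devoices to [k].
Surface form: [dofjarizepuik].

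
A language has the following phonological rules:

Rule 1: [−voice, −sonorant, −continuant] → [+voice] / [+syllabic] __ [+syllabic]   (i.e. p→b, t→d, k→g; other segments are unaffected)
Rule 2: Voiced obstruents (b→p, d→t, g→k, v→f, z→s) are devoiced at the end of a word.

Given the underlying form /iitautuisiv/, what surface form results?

iidauduisif

Rule 1 (intervocalic voicing): /t/ is a voiceless stop between vowels /i/ and /a/, so it voices to [d]. /t/ is a voiceless stop between vowels /u/ and /u/, so it voices to [d]. /iitautuisiv/ → iidauduisiv.
Rule 2 (final devoicing): /v/ is a voiced obstruent in word-final position, so it devoices to [f]. /iidauduisiv/ → iidauduisif.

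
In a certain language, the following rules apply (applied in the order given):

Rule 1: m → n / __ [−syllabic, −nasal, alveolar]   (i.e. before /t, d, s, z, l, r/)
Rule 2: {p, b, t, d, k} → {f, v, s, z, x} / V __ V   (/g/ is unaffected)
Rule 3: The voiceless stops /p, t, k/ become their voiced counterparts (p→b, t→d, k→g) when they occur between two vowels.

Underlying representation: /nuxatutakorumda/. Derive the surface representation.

Rule 1 (nasal place assimilation): /m/ precedes the alveolar consonant /d/, so it assimilates in place to [n]. /nuxatutakorumda/ → nuxatutakorunda.
Rule 2 (intervocalic spirantization): /t/ is a stop between vowels /a/ and /u/, so it spirantizes to the fricative [s]. /t/ is a stop between vowels /u/ and /a/, so it spirantizes to the fricative [s]. /k/ is a stop between vowels /a/ and /o/, so it spirantizes to the fricative [x]. /nuxatutakorunda/ → nuxasusaxorunda.
Rule 3 (intervocalic voicing): no segment meets the environment; /nuxasusaxorunda/ is unchanged.

nuxasusaxorunda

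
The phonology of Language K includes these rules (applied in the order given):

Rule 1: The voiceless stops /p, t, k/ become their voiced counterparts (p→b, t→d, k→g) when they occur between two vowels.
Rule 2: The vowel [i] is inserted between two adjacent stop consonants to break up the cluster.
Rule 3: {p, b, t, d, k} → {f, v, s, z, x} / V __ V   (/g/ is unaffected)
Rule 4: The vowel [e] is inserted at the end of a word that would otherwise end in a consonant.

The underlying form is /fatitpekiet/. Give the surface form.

Rule 1 (intervocalic voicing): /t/ is a voiceless stop between vowels /a/ and /i/, so it voices to [d]. /k/ is a voiceless stop between vowels /e/ and /i/, so it voices to [g]. /fatitpekiet/ → faditpegiet.
Rule 2 (stop-cluster i-epenthesis): /t/ and /p/ form a stop–stop cluster, so [i] is inserted between them. /faditpegiet/ → faditipegiet.
Rule 3 (intervocalic spirantization): /d/ is a stop between vowels /a/ and /i/, so it spirantizes to the fricative [z]. /t/ is a stop between vowels /i/ and /i/, so it spirantizes to the fricative [s]. /p/ is a stop between vowels /i/ and /e/, so it spirantizes to the fricative [f]. /faditipegiet/ → fazisifegiet.
Rule 4 (final e-epenthesis): the form ends in the consonant /t/, so [e] is inserted word-finally. /fazisifegiet/ → fazisifegiete.

fazisifegiete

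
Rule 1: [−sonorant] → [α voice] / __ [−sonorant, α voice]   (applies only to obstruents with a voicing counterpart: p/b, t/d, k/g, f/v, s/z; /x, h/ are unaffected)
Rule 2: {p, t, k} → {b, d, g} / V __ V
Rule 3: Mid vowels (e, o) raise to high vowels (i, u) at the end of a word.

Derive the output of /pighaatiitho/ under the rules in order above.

Rule 1 (regressive voicing assimilation): /g/ precedes the voiceless obstruent /h/, so it devoices to [k] by assimilation. /pighaatiitho/ → pikhaatiitho.
Rule 2 (intervocalic voicing): /t/ is a voiceless stop between vowels /a/ and /i/, so it voices to [d]. /pikhaatiitho/ → pikhaadiitho.
Rule 3 (final vowel raising): /o/ is a mid vowel in word-final position, so it raises to [u]. /pikhaadiitho/ → pikhaadiithu.

pikhaadiithu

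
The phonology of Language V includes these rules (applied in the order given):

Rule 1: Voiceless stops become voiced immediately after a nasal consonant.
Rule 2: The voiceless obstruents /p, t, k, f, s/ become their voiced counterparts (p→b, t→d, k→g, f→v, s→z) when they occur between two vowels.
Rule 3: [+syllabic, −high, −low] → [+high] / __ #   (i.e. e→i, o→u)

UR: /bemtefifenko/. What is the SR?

Rule 1 (post-nasal voicing): /t/ is a voiceless stop immediately after the nasal /m/, so it voices to [d]. /k/ is a voiceless stop immediately after the nasal /n/, so it voices to [g]. /bemtefifenko/ → bemdefifengo.
Rule 2 (intervocalic voicing): /f/ is a voiceless obstruent between vowels /e/ and /i/, so it voices to [v]. /f/ is a voiceless obstruent between vowels /i/ and /e/, so it voices to [v]. /bemdefifengo/ → bemdevivengo.
Rule 3 (final vowel raising): /o/ is a mid vowel in word-final position, so it raises to [u]. /bemdevivengo/ → bemdevivengu.

bemdevivengu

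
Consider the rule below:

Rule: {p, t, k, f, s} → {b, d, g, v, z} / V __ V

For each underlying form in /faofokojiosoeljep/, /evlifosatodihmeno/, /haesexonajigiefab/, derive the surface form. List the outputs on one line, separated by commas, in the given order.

faovogojiozoeljep, evlivozadodihmeno, haezexonajigievab

/faofokojiosoeljep/: /f/ is a voiceless obstruent between vowels /o/ and /o/, so it voices to [v]. /k/ is a voiceless obstruent between vowels /o/ and /o/, so it voices to [g]. /s/ is a voiceless obstruent between vowels /o/ and /o/, so it voices to [z]. → [faovogojiozoeljep].
/evlifosatodihmeno/: /f/ is a voiceless obstruent between vowels /i/ and /o/, so it voices to [v]. /s/ is a voiceless obstruent between vowels /o/ and /a/, so it voices to [z]. /t/ is a voiceless obstruent between vowels /a/ and /o/, so it voices to [d]. → [evlivozadodihmeno].
/haesexonajigiefab/: /s/ is a voiceless obstruent between vowels /e/ and /e/, so it voices to [z]. /f/ is a voiceless obstruent between vowels /e/ and /a/, so it voices to [v]. → [haezexonajigievab].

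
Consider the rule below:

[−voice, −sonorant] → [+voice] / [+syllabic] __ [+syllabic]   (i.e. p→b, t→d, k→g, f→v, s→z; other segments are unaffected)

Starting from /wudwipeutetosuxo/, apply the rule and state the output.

/p/ is a voiceless obstruent between vowels /i/ and /e/, so it voices to [b].
/t/ is a voiceless obstruent between vowels /u/ and /e/, so it voices to [d].
/t/ is a voiceless obstruent between vowels /e/ and /o/, so it voices to [d].
/s/ is a voiceless obstruent between vowels /o/ and /u/, so it voices to [z].
Surface form: [wudwibeudedozuxo].

wudwibeudedozuxo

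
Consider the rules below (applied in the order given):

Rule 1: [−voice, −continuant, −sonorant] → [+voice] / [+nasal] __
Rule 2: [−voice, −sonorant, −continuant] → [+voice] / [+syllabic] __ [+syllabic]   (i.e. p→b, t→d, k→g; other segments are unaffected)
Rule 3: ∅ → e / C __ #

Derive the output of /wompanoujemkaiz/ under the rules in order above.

wombanoujemgaize

Rule 1 (post-nasal voicing): /p/ is a voiceless stop immediately after the nasal /m/, so it voices to [b]. /k/ is a voiceless stop immediately after the nasal /m/, so it voices to [g]. /wompanoujemkaiz/ → wombanoujemgaiz.
Rule 2 (intervocalic voicing): no segment meets the environment; /wombanoujemgaiz/ is unchanged.
Rule 3 (final e-epenthesis): the form ends in the consonant /z/, so [e] is inserted word-finally. /wombanoujemgaiz/ → wombanoujemgaize.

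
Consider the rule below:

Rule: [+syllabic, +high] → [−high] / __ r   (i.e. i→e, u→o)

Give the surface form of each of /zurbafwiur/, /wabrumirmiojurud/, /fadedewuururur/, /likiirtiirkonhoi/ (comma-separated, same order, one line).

zorbafwior, wabrumermiojorud, fadedewuororor, likiertierkonhoi

/zurbafwiur/: /u/ is a high vowel immediately before /r/, so it lowers to [o]. /u/ is a high vowel immediately before /r/, so it lowers to [o]. → [zorbafwior].
/wabrumirmiojurud/: /i/ is a high vowel immediately before /r/, so it lowers to [e]. /u/ is a high vowel immediately before /r/, so it lowers to [o]. → [wabrumermiojorud].
/fadedewuururur/: /u/ is a high vowel immediately before /r/, so it lowers to [o]. /u/ is a high vowel immediately before /r/, so it lowers to [o]. /u/ is a high vowel immediately before /r/, so it lowers to [o]. → [fadedewuororor].
/likiirtiirkonhoi/: /i/ is a high vowel immediately before /r/, so it lowers to [e]. /i/ is a high vowel immediately before /r/, so it lowers to [e]. → [likiertierkonhoi].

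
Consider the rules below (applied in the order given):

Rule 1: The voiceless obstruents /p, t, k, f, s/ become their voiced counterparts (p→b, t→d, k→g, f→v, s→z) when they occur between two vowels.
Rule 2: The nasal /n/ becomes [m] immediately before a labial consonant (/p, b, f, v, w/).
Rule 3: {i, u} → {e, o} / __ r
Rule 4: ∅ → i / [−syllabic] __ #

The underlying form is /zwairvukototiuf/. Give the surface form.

Rule 1 (intervocalic voicing): /k/ is a voiceless obstruent between vowels /u/ and /o/, so it voices to [g]. /t/ is a voiceless obstruent between vowels /o/ and /o/, so it voices to [d]. /t/ is a voiceless obstruent between vowels /o/ and /i/, so it voices to [d]. /zwairvukototiuf/ → zwairvugododiuf.
Rule 2 (nasal place assimilation): no segment meets the environment; /zwairvugododiuf/ is unchanged.
Rule 3 (pre-rhotic lowering): /i/ is a high vowel immediately before /r/, so it lowers to [e]. /zwairvugododiuf/ → zwaervugododiuf.
Rule 4 (final i-epenthesis): the form ends in the consonant /f/, so [i] is inserted word-finally. /zwaervugododiuf/ → zwaervugododiufi.

zwaervugododiufi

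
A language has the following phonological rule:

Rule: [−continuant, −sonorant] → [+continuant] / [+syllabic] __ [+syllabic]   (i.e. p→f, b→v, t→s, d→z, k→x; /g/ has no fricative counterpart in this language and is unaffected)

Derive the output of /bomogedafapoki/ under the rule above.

bomogezafafoxi

Scanning /bomogedafapoki/: /b/ at position 1 is not in the conditioning environment; /d/ is a stop between vowels /e/ and /a/, so it spirantizes to the fricative [z]; /p/ is a stop between vowels /a/ and /o/, so it spirantizes to the fricative [f]; /k/ is a stop between vowels /o/ and /i/, so it spirantizes to the fricative [x].
Result: [bomogezafafoxi].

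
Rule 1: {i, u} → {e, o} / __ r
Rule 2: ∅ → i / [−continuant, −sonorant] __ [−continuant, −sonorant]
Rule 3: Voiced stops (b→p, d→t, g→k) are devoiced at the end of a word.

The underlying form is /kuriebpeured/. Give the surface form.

Rule 1 (pre-rhotic lowering): /u/ is a high vowel immediately before /r/, so it lowers to [o]. /u/ is a high vowel immediately before /r/, so it lowers to [o]. /kuriebpeured/ → koriebpeored.
Rule 2 (stop-cluster i-epenthesis): /b/ and /p/ form a stop–stop cluster, so [i] is inserted between them. /koriebpeored/ → koriebipeored.
Rule 3 (final devoicing): /d/ is a voiced stop in word-final position, so it devoices to [t]. /koriebipeored/ → koriebipeoret.

koriebipeoret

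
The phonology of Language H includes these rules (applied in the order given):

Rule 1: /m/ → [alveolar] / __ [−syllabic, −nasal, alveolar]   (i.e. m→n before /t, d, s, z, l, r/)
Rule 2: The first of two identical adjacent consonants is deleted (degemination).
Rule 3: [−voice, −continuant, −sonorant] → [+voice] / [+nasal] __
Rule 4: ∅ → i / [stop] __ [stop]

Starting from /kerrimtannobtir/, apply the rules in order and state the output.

Rule 1 (nasal place assimilation): /m/ precedes the alveolar consonant /t/, so it assimilates in place to [n]. /kerrimtannobtir/ → kerrintannobtir.
Rule 2 (degemination): /rr/ is a geminate; the first /r/ deletes. /nn/ is a geminate; the first /n/ deletes. /kerrintannobtir/ → kerintanobtir.
Rule 3 (post-nasal voicing): /t/ is a voiceless stop immediately after the nasal /n/, so it voices to [d]. /kerintanobtir/ → kerindanobtir.
Rule 4 (stop-cluster i-epenthesis): /b/ and /t/ form a stop–stop cluster, so [i] is inserted between them. /kerindanobtir/ → kerindanobitir.

kerindanobitir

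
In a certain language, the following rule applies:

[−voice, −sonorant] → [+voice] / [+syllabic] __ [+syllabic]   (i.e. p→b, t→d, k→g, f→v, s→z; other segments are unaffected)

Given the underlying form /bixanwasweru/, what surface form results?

No segment of /bixanwasweru/ meets the structural description of the rule, so the form surfaces unchanged.

bixanwasweru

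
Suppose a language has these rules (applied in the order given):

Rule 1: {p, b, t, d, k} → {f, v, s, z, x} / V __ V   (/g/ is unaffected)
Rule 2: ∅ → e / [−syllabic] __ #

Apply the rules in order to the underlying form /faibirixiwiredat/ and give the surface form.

Rule 1 (intervocalic spirantization): /b/ is a stop between vowels /i/ and /i/, so it spirantizes to the fricative [v]. /d/ is a stop between vowels /e/ and /a/, so it spirantizes to the fricative [z]. /faibirixiwiredat/ → faivirixiwirezat.
Rule 2 (final e-epenthesis): the form ends in the consonant /t/, so [e] is inserted word-finally. /faivirixiwirezat/ → faivirixiwirezate.

faivirixiwirezate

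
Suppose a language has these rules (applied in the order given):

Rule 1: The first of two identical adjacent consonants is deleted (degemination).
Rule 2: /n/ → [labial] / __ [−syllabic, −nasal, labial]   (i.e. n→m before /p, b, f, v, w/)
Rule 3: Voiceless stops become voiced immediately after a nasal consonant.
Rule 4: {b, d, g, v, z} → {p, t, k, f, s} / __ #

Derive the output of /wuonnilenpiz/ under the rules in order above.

Rule 1 (degemination): /nn/ is a geminate; the first /n/ deletes. /wuonnilenpiz/ → wuonilenpiz.
Rule 2 (nasal place assimilation): /n/ precedes the labial consonant /p/, so it assimilates in place to [m]. /wuonilenpiz/ → wuonilempiz.
Rule 3 (post-nasal voicing): /p/ is a voiceless stop immediately after the nasal /m/, so it voices to [b]. /wuonilempiz/ → wuonilembiz.
Rule 4 (final devoicing): /z/ is a voiced obstruent in word-final position, so it devoices to [s]. /wuonilembiz/ → wuonilembis.

wuonilembis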